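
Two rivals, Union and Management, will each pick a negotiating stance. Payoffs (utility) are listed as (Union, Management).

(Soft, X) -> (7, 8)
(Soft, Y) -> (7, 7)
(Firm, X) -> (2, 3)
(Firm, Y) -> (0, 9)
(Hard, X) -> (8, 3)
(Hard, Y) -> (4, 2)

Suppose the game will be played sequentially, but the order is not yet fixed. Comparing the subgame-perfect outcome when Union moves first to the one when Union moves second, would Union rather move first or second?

If Union leads: Management's best replies are Soft→X, Firm→Y, Hard→X; Union's induced payoffs 7, 0, 8; outcome (Hard, X), payoffs (8, 3).
If Management leads: Union's best replies are X→Hard, Y→Soft; Management's induced payoffs 3, 7; outcome (Soft, Y), payoffs (7, 7).
Union gets 8 moving first and 7 moving second, so Union prefers to move first.

first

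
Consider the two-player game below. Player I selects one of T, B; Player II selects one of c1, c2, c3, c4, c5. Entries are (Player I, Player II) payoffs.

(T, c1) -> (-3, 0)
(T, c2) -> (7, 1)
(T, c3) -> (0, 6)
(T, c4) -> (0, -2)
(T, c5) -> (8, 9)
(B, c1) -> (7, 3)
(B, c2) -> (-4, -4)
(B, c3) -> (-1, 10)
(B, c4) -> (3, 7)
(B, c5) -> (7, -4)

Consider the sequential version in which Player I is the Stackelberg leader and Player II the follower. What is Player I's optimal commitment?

T

Backward induction with Player I moving first.
- T: BR = c5, leader payoff 8.
- B: BR = c3, leader payoff -1.
Maximizing over 8, -1, Player I chooses T. Subgame-perfect outcome: (T, c5) with payoffs (8, 9).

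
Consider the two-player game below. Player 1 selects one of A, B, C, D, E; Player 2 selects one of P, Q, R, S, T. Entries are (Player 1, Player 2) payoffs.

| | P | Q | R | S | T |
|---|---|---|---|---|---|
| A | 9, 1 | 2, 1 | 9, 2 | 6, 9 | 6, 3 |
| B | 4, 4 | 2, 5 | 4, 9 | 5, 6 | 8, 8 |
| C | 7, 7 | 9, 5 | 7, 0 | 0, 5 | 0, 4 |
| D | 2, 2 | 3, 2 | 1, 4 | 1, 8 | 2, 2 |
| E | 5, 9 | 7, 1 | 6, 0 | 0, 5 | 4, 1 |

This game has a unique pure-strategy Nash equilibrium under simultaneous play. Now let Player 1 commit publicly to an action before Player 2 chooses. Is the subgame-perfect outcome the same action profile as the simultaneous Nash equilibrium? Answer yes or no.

Backward induction with Player 1 moving first.
- A: Player 2 compares 1, 1, 2, 9, 3 and picks S; Player 1 would get 6.
- B: Player 2 compares 4, 5, 9, 6, 8 and picks R; Player 1 would get 4.
- C: Player 2 compares 7, 5, 0, 5, 4 and picks P; Player 1 would get 7.
- D: Player 2 compares 2, 2, 4, 8, 2 and picks S; Player 1 would get 1.
- E: Player 2 compares 9, 1, 0, 5, 1 and picks P; Player 1 would get 5.
Among 6, 4, 7, 1, 5, the best is 7 at C. Subgame-perfect outcome: (C, P) with payoffs (7, 7).
For the simultaneous game, intersect best replies.
Player 1's best replies: P→A; Q→C; R→A; S→A; T→B.
Player 2's best replies: A→S; B→R; C→P; D→S; E→P.
The unique mutual best reply is (A, S), giving (6, 9).
Sequential outcome (C, P) differs from the Nash profile (A, S).

no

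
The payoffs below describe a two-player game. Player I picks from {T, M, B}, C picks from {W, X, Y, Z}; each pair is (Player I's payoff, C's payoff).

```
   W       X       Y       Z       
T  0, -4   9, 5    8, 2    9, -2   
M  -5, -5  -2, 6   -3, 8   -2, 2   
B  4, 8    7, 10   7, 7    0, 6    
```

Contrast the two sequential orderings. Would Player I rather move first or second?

If Player I leads: C's best replies are T→X, M→Y, B→X; Player I's induced payoffs 9, -3, 7; outcome (T, X), payoffs (9, 5).
If C leads: Player I's best replies are W→B, X→T, Y→T, Z→T; C's induced payoffs 8, 5, 2, -2; outcome (B, W), payoffs (4, 8).
Player I gets 9 moving first and 4 moving second, so Player I prefers to move first.

first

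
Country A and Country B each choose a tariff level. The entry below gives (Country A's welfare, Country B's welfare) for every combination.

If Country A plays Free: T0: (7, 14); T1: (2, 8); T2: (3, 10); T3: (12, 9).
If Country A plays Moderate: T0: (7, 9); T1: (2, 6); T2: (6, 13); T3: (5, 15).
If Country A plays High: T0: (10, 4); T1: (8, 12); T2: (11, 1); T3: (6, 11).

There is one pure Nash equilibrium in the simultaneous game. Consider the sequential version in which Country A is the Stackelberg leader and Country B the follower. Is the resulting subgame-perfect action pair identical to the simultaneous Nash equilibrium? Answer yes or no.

yes

Country B best-responds to each possible Country A move:
- Free → Country B plays T0 (best of 14, 8, 10, 9); Country A gets 7.
- Moderate → Country B plays T3 (best of 9, 6, 13, 15); Country A gets 5.
- High → Country B plays T1 (best of 4, 12, 1, 11); Country A gets 8.
Maximizing over 7, 5, 8, Country A chooses High. Subgame-perfect outcome: (High, T1) with payoffs (8, 12).
Under simultaneous play:
Country A's best replies: T0→High; T1→High; T2→High; T3→Free.
Country B's best replies: Free→T0; Moderate→T3; High→T1.
The unique mutual best reply is (High, T1), giving (8, 12).
Sequential outcome (High, T1) coincides with the Nash profile (High, T1).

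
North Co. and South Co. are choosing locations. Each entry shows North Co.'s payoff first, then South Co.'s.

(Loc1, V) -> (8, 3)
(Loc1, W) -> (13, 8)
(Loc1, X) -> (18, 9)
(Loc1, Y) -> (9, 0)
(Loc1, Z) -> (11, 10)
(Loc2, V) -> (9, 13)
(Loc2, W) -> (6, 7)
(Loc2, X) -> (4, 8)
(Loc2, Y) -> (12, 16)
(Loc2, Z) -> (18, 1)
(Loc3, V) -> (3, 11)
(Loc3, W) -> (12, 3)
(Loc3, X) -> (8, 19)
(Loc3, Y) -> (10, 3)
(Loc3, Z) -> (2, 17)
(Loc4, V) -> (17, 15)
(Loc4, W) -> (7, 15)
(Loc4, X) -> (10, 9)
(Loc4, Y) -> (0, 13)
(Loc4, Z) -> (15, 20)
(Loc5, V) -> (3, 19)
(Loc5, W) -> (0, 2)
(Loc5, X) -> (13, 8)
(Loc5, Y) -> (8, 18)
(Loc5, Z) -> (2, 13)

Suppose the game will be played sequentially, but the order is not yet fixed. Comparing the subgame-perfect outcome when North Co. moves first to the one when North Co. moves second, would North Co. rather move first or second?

first

If North Co. leads: South Co.'s best replies are Loc1→Z, Loc2→Y, Loc3→X, Loc4→Z, Loc5→V; North Co.'s induced payoffs 11, 12, 8, 15, 3; outcome (Loc4, Z), payoffs (15, 20).
If South Co. leads: North Co.'s best replies are V→Loc4, W→Loc1, X→Loc1, Y→Loc2, Z→Loc2; South Co.'s induced payoffs 15, 8, 9, 16, 1; outcome (Loc2, Y), payoffs (12, 16).
North Co. gets 15 moving first and 12 moving second, so North Co. prefers to move first.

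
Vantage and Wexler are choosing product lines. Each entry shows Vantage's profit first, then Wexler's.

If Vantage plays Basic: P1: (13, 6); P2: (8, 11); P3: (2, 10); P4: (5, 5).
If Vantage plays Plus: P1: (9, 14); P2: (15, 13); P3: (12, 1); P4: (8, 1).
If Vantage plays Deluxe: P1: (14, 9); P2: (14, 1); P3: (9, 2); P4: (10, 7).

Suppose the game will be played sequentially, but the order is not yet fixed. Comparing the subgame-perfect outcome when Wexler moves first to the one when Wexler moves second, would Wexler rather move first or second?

If Vantage leads: Wexler's best replies are Basic→P2, Plus→P1, Deluxe→P1; Vantage's induced payoffs 8, 9, 14; outcome (Deluxe, P1), payoffs (14, 9).
If Wexler leads: Vantage's best replies are P1→Deluxe, P2→Plus, P3→Plus, P4→Deluxe; Wexler's induced payoffs 9, 13, 1, 7; outcome (Plus, P2), payoffs (15, 13).
Wexler gets 13 moving first and 9 moving second, so Wexler prefers to move first.

first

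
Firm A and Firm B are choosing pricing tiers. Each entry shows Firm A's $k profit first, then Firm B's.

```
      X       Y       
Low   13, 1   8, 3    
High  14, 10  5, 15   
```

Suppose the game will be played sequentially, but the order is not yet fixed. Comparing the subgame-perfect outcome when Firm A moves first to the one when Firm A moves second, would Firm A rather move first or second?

If Firm A leads: Firm B's best replies are Low→Y, High→Y; Firm A's induced payoffs 8, 5; outcome (Low, Y), payoffs (8, 3).
If Firm B leads: Firm A's best replies are X→High, Y→Low; Firm B's induced payoffs 10, 3; outcome (High, X), payoffs (14, 10).
Firm A gets 8 moving first and 14 moving second, so Firm A prefers to move second.

second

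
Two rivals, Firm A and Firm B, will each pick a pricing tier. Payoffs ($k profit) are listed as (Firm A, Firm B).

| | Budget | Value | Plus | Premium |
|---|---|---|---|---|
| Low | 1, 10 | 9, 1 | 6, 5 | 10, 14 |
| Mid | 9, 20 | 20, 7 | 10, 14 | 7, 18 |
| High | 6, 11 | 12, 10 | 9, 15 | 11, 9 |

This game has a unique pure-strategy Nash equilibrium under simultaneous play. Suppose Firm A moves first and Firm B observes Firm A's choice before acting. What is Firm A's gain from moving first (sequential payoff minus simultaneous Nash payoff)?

1

Solve by backward induction (Firm A leads).
- Low: Firm B compares 10, 1, 5, 14 and picks Premium; Firm A would get 10.
- Mid: Firm B compares 20, 7, 14, 18 and picks Budget; Firm A would get 9.
- High: Firm B compares 11, 10, 15, 9 and picks Plus; Firm A would get 9.
Among 10, 9, 9, the best is 10 at Low. Subgame-perfect outcome: (Low, Premium) with payoffs (10, 14).
Under simultaneous play:
Firm A's best replies: Budget→Mid; Value→Mid; Plus→Mid; Premium→High.
Firm B's best replies: Low→Premium; Mid→Budget; High→Plus.
Only (Mid, Budget) has each player best-responding; Nash payoffs (9, 20).
Firm A's commitment gain: 10 − 9 = 1.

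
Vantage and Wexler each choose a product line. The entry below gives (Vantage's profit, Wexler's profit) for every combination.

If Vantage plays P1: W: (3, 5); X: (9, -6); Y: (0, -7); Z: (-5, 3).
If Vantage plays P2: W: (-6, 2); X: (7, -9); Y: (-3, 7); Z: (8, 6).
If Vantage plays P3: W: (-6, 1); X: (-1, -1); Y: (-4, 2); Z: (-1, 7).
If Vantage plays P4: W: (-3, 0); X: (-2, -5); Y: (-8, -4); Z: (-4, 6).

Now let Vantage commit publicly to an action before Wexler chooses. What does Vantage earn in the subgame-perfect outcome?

3

Solve by backward induction (Vantage leads).
- P1: BR = W, leader payoff 3.
- P2: BR = Y, leader payoff -3.
- P3: BR = Z, leader payoff -1.
- P4: BR = Z, leader payoff -4.
Maximizing over 3, -3, -1, -4, Vantage chooses P1. Subgame-perfect outcome: (P1, W) with payoffs (3, 5).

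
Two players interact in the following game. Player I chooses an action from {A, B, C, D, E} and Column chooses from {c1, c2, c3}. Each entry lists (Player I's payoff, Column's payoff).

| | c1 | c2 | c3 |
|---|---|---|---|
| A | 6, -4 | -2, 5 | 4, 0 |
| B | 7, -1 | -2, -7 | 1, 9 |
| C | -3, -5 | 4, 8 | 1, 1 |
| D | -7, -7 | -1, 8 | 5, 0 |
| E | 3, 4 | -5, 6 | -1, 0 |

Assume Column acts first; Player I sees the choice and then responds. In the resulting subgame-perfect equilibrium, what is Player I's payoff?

4

Solve by backward induction (Column leads).
- c1 → Player I plays B (best of 6, 7, -3, -7, 3); Column gets -1.
- c2 → Player I plays C (best of -2, -2, 4, -1, -5); Column gets 8.
- c3 → Player I plays D (best of 4, 1, 1, 5, -1); Column gets 0.
Maximizing over -1, 8, 0, Column chooses c2. Subgame-perfect outcome: (C, c2) with payoffs (4, 8).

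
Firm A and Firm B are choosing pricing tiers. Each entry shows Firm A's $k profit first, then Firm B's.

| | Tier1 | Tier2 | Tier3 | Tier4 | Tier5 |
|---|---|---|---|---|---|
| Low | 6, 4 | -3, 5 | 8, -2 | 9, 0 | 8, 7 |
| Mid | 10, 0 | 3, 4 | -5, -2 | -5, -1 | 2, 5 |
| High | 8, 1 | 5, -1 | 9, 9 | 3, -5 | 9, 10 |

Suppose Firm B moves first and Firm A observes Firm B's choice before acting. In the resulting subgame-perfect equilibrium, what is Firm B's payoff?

Solve by backward induction (Firm B leads).
- Tier1 → Firm A plays Mid (best of 6, 10, 8); Firm B gets 0.
- Tier2 → Firm A plays High (best of -3, 3, 5); Firm B gets -1.
- Tier3 → Firm A plays High (best of 8, -5, 9); Firm B gets 9.
- Tier4 → Firm A plays Low (best of 9, -5, 3); Firm B gets 0.
- Tier5 → Firm A plays High (best of 8, 2, 9); Firm B gets 10.
Firm B's induced payoffs are 0, -1, 9, 0, 10, so Firm B commits to Tier5. Subgame-perfect outcome: (High, Tier5) with payoffs (9, 10).

10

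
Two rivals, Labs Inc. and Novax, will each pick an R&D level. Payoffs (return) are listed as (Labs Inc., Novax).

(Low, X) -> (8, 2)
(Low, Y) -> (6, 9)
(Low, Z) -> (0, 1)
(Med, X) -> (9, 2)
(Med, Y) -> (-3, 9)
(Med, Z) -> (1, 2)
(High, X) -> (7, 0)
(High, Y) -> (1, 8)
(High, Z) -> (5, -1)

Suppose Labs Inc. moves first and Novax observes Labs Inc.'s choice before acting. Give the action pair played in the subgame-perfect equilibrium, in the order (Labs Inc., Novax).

(Low, Y)

Solve by backward induction (Labs Inc. leads).
- Low: BR = Y, leader payoff 6.
- Med: BR = Y, leader payoff -3.
- High: BR = Y, leader payoff 1.
Among 6, -3, 1, the best is 6 at Low. Subgame-perfect outcome: (Low, Y) with payoffs (6, 9).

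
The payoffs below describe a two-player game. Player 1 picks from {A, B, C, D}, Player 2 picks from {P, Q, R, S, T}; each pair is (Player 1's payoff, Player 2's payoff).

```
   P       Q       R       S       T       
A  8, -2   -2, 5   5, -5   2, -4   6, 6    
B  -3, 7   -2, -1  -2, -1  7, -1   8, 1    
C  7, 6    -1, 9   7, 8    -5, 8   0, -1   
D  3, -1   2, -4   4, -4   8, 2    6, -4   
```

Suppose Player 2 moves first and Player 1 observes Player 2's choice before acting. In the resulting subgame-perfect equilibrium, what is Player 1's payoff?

Solve by backward induction (Player 2 leads).
- P: BR = A, leader payoff -2.
- Q: BR = D, leader payoff -4.
- R: BR = C, leader payoff 8.
- S: BR = D, leader payoff 2.
- T: BR = B, leader payoff 1.
Player 2's induced payoffs are -2, -4, 8, 2, 1, so Player 2 commits to R. Subgame-perfect outcome: (C, R) with payoffs (7, 8).

7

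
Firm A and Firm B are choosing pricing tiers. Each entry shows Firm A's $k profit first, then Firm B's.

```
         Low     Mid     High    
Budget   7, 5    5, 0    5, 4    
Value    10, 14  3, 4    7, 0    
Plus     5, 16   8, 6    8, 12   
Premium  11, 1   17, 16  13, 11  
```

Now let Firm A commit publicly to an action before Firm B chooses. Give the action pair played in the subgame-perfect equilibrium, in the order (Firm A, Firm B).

(Premium, Mid)

Firm B best-responds to each possible Firm A move:
- Budget → Firm B plays Low (best of 5, 0, 4); Firm A gets 7.
- Value → Firm B plays Low (best of 14, 4, 0); Firm A gets 10.
- Plus → Firm B plays Low (best of 16, 6, 12); Firm A gets 5.
- Premium → Firm B plays Mid (best of 1, 16, 11); Firm A gets 17.
Firm A's induced payoffs are 7, 10, 5, 17, so Firm A commits to Premium. Subgame-perfect outcome: (Premium, Mid) with payoffs (17, 16).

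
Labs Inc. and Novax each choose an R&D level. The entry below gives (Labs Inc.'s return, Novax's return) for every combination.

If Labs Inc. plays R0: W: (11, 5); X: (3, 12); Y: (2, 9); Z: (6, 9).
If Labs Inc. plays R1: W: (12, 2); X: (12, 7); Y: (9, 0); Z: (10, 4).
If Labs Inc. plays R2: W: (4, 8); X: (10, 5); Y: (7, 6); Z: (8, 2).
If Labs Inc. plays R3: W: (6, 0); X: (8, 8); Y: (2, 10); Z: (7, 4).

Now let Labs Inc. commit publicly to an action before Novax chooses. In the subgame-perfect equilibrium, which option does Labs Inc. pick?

R1

Novax best-responds to each possible Labs Inc. move:
- R0: Novax compares 5, 12, 9, 9 and picks X; Labs Inc. would get 3.
- R1: Novax compares 2, 7, 0, 4 and picks X; Labs Inc. would get 12.
- R2: Novax compares 8, 5, 6, 2 and picks W; Labs Inc. would get 4.
- R3: Novax compares 0, 8, 10, 4 and picks Y; Labs Inc. would get 2.
Maximizing over 3, 12, 4, 2, Labs Inc. chooses R1. Subgame-perfect outcome: (R1, X) with payoffs (12, 7).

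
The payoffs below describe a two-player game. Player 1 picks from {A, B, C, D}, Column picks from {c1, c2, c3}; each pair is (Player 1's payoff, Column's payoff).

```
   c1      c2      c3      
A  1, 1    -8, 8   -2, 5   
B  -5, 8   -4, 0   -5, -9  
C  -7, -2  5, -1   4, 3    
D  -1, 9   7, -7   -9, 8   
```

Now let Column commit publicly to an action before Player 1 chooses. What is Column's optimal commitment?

c3

Player 1 best-responds to each possible Column move:
- c1: Player 1 compares 1, -5, -7, -1 and picks A; Column would get 1.
- c2: Player 1 compares -8, -4, 5, 7 and picks D; Column would get -7.
- c3: Player 1 compares -2, -5, 4, -9 and picks C; Column would get 3.
Among 1, -7, 3, the best is 3 at c3. Subgame-perfect outcome: (C, c3) with payoffs (4, 3).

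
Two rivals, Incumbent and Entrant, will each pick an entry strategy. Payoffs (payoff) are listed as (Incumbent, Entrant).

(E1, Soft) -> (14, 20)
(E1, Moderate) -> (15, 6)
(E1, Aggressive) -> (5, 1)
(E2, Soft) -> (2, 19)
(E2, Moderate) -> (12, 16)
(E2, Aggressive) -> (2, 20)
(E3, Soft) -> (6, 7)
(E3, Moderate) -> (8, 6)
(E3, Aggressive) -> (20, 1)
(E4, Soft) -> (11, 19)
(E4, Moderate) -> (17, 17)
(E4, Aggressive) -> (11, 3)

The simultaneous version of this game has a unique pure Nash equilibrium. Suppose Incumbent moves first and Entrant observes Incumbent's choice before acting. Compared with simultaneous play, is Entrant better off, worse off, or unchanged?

unchanged

Backward induction with Incumbent moving first.
- E1: Entrant compares 20, 6, 1 and picks Soft; Incumbent would get 14.
- E2: Entrant compares 19, 16, 20 and picks Aggressive; Incumbent would get 2.
- E3: Entrant compares 7, 6, 1 and picks Soft; Incumbent would get 6.
- E4: Entrant compares 19, 17, 3 and picks Soft; Incumbent would get 11.
Maximizing over 14, 2, 6, 11, Incumbent chooses E1. Subgame-perfect outcome: (E1, Soft) with payoffs (14, 20).
Now find the simultaneous Nash equilibrium.
Incumbent's best replies: Soft→E1; Moderate→E4; Aggressive→E3.
Entrant's best replies: E1→Soft; E2→Aggressive; E3→Soft; E4→Soft.
Only (E1, Soft) has each player best-responding; Nash payoffs (14, 20).
Entrant earns 20 sequentially versus 20 at the Nash outcome: unchanged.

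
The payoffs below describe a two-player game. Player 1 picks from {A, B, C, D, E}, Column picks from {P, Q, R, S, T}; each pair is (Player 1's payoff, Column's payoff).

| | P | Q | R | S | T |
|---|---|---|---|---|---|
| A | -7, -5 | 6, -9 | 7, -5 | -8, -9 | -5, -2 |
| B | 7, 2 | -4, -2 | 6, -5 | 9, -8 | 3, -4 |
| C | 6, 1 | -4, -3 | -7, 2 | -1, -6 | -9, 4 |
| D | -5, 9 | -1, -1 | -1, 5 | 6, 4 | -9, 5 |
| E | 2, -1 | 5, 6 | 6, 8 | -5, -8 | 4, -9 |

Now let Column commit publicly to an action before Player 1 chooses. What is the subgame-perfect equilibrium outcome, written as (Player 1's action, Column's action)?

(B, P)

Player 1 best-responds to each possible Column move:
- P: Player 1 compares -7, 7, 6, -5, 2 and picks B; Column would get 2.
- Q: Player 1 compares 6, -4, -4, -1, 5 and picks A; Column would get -9.
- R: Player 1 compares 7, 6, -7, -1, 6 and picks A; Column would get -5.
- S: Player 1 compares -8, 9, -1, 6, -5 and picks B; Column would get -8.
- T: Player 1 compares -5, 3, -9, -9, 4 and picks E; Column would get -9.
Column's induced payoffs are 2, -9, -5, -8, -9, so Column commits to P. Subgame-perfect outcome: (B, P) with payoffs (7, 2).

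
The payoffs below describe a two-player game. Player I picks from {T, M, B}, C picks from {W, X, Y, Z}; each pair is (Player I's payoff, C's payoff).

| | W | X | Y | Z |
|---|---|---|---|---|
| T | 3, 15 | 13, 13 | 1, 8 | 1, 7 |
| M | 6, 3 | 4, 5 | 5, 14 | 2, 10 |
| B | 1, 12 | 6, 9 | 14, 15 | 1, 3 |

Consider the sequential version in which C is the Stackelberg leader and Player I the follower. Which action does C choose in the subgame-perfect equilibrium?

Solve by backward induction (C leads).
- W → Player I plays M (best of 3, 6, 1); C gets 3.
- X → Player I plays T (best of 13, 4, 6); C gets 13.
- Y → Player I plays B (best of 1, 5, 14); C gets 15.
- Z → Player I plays M (best of 1, 2, 1); C gets 10.
C's induced payoffs are 3, 13, 15, 10, so C commits to Y. Subgame-perfect outcome: (B, Y) with payoffs (14, 15).

Y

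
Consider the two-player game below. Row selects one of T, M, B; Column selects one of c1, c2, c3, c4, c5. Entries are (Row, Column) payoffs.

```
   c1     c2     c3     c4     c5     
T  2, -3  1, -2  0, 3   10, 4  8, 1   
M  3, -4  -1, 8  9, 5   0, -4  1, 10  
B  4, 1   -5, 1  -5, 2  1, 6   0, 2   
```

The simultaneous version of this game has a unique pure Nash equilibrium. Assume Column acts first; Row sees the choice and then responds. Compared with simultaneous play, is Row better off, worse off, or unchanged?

worse off

Backward induction with Column moving first.
- c1 → Row plays B (best of 2, 3, 4); Column gets 1.
- c2 → Row plays T (best of 1, -1, -5); Column gets -2.
- c3 → Row plays M (best of 0, 9, -5); Column gets 5.
- c4 → Row plays T (best of 10, 0, 1); Column gets 4.
- c5 → Row plays T (best of 8, 1, 0); Column gets 1.
Maximizing over 1, -2, 5, 4, 1, Column chooses c3. Subgame-perfect outcome: (M, c3) with payoffs (9, 5).
For the simultaneous game, intersect best replies.
Row's best replies: c1→B; c2→T; c3→M; c4→T; c5→T.
Column's best replies: T→c4; M→c5; B→c4.
The unique mutual best reply is (T, c4), giving (10, 4).
Row earns 9 sequentially versus 10 at the Nash outcome: worse off.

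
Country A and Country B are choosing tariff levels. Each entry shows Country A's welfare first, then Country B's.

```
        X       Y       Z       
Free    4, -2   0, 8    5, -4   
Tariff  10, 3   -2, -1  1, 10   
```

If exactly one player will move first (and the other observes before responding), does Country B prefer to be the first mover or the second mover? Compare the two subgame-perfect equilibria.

If Country A leads: Country B's best replies are Free→Y, Tariff→Z; Country A's induced payoffs 0, 1; outcome (Tariff, Z), payoffs (1, 10).
If Country B leads: Country A's best replies are X→Tariff, Y→Free, Z→Free; Country B's induced payoffs 3, 8, -4; outcome (Free, Y), payoffs (0, 8).
Country B gets 8 moving first and 10 moving second, so Country B prefers to move second.

second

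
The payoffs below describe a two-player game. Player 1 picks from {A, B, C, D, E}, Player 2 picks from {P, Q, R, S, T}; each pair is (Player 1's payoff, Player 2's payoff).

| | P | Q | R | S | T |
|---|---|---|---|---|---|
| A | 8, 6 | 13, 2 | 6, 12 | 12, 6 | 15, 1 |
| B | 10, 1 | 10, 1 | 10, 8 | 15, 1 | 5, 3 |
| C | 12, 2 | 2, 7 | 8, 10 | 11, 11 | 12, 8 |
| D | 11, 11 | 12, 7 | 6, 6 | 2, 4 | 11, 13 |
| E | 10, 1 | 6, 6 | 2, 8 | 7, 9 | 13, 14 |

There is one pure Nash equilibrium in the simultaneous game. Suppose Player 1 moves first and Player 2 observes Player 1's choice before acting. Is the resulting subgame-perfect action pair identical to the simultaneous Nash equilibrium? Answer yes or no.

no

Work backward from Player 2's decision.
- A → Player 2 plays R (best of 6, 2, 12, 6, 1); Player 1 gets 6.
- B → Player 2 plays R (best of 1, 1, 8, 1, 3); Player 1 gets 10.
- C → Player 2 plays S (best of 2, 7, 10, 11, 8); Player 1 gets 11.
- D → Player 2 plays T (best of 11, 7, 6, 4, 13); Player 1 gets 11.
- E → Player 2 plays T (best of 1, 6, 8, 9, 14); Player 1 gets 13.
Maximizing over 6, 10, 11, 11, 13, Player 1 chooses E. Subgame-perfect outcome: (E, T) with payoffs (13, 14).
Now find the simultaneous Nash equilibrium.
Player 1's best replies: P→C; Q→A; R→B; S→B; T→A.
Player 2's best replies: A→R; B→R; C→S; D→T; E→T.
Only (B, R) has each player best-responding; Nash payoffs (10, 8).
Sequential outcome (E, T) differs from the Nash profile (B, R).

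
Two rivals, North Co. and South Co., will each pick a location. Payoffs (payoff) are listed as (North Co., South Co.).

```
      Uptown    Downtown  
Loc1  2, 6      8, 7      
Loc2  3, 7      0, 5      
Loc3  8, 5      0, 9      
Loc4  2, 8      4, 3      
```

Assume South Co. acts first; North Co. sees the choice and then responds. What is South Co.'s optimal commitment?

Downtown

North Co. best-responds to each possible South Co. move:
- Uptown: North Co. compares 2, 3, 8, 2 and picks Loc3; South Co. would get 5.
- Downtown: North Co. compares 8, 0, 0, 4 and picks Loc1; South Co. would get 7.
Among 5, 7, the best is 7 at Downtown. Subgame-perfect outcome: (Loc1, Downtown) with payoffs (8, 7).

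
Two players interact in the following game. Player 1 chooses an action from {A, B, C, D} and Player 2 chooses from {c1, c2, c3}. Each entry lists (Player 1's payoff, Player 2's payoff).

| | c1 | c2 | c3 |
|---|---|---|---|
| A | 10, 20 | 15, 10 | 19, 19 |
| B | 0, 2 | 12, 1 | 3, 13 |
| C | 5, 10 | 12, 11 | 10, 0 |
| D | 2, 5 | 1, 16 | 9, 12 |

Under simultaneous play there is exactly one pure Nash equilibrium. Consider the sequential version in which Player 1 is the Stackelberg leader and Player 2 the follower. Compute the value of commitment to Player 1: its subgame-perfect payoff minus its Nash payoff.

Player 2 best-responds to each possible Player 1 move:
- A: BR = c1, leader payoff 10.
- B: BR = c3, leader payoff 3.
- C: BR = c2, leader payoff 12.
- D: BR = c2, leader payoff 1.
Player 1's induced payoffs are 10, 3, 12, 1, so Player 1 commits to C. Subgame-perfect outcome: (C, c2) with payoffs (12, 11).
For the simultaneous game, intersect best replies.
Player 1's best replies: c1→A; c2→A; c3→A.
Player 2's best replies: A→c1; B→c3; C→c2; D→c2.
Only (A, c1) has each player best-responding; Nash payoffs (10, 20).
Player 1's commitment gain: 12 − 10 = 2.

2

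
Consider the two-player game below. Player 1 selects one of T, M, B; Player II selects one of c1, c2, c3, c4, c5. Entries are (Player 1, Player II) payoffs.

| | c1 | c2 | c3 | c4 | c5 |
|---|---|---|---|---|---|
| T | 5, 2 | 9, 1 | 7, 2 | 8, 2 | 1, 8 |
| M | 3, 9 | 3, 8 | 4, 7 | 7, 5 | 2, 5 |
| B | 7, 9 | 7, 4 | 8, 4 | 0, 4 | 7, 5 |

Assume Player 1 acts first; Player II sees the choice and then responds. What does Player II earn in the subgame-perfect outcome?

Backward induction with Player 1 moving first.
- T: Player II compares 2, 1, 2, 2, 8 and picks c5; Player 1 would get 1.
- M: Player II compares 9, 8, 7, 5, 5 and picks c1; Player 1 would get 3.
- B: Player II compares 9, 4, 4, 4, 5 and picks c1; Player 1 would get 7.
Among 1, 3, 7, the best is 7 at B. Subgame-perfect outcome: (B, c1) with payoffs (7, 9).

9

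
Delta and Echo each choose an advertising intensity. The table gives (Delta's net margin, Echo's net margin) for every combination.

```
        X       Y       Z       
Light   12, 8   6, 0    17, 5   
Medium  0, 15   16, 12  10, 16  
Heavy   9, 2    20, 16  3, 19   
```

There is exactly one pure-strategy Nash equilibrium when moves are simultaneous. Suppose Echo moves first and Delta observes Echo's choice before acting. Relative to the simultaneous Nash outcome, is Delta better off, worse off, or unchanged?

better off

Backward induction with Echo moving first.
- X → Delta plays Light (best of 12, 0, 9); Echo gets 8.
- Y → Delta plays Heavy (best of 6, 16, 20); Echo gets 16.
- Z → Delta plays Light (best of 17, 10, 3); Echo gets 5.
Echo's induced payoffs are 8, 16, 5, so Echo commits to Y. Subgame-perfect outcome: (Heavy, Y) with payoffs (20, 16).
For the simultaneous game, intersect best replies.
Delta's best replies: X→Light; Y→Heavy; Z→Light.
Echo's best replies: Light→X; Medium→Z; Heavy→Z.
Only (Light, X) has each player best-responding; Nash payoffs (12, 8).
Delta earns 20 sequentially versus 12 at the Nash outcome: better off.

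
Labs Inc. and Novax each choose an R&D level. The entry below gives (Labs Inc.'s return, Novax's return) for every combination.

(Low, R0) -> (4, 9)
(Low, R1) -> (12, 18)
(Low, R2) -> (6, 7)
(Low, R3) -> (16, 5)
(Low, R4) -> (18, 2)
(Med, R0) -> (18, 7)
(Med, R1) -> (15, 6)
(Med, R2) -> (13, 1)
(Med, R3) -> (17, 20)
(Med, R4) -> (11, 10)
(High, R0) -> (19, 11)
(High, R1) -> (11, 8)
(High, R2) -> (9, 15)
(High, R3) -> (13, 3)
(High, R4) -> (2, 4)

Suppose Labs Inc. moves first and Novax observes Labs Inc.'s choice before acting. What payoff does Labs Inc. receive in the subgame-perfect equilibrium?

Solve by backward induction (Labs Inc. leads).
- Low: BR = R1, leader payoff 12.
- Med: BR = R3, leader payoff 17.
- High: BR = R2, leader payoff 9.
Among 12, 17, 9, the best is 17 at Med. Subgame-perfect outcome: (Med, R3) with payoffs (17, 20).

17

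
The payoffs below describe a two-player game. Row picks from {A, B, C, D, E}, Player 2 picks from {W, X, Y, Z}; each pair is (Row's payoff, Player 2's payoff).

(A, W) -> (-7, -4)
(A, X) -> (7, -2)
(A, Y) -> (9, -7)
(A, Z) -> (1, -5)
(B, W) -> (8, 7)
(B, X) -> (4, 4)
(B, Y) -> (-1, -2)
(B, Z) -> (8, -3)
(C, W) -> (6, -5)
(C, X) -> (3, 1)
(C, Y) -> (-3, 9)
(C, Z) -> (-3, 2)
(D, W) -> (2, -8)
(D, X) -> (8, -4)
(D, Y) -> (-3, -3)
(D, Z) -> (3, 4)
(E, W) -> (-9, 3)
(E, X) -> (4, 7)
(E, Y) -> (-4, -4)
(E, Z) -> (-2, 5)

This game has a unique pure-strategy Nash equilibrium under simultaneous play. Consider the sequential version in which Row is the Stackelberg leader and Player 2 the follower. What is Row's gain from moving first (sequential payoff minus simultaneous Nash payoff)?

0

Player 2 best-responds to each possible Row move:
- A → Player 2 plays X (best of -4, -2, -7, -5); Row gets 7.
- B → Player 2 plays W (best of 7, 4, -2, -3); Row gets 8.
- C → Player 2 plays Y (best of -5, 1, 9, 2); Row gets -3.
- D → Player 2 plays Z (best of -8, -4, -3, 4); Row gets 3.
- E → Player 2 plays X (best of 3, 7, -4, 5); Row gets 4.
Among 7, 8, -3, 3, 4, the best is 8 at B. Subgame-perfect outcome: (B, W) with payoffs (8, 7).
For the simultaneous game, intersect best replies.
Row's best replies: W→B; X→D; Y→A; Z→B.
Player 2's best replies: A→X; B→W; C→Y; D→Z; E→X.
The unique mutual best reply is (B, W), giving (8, 7).
Row's commitment gain: 8 − 8 = 0.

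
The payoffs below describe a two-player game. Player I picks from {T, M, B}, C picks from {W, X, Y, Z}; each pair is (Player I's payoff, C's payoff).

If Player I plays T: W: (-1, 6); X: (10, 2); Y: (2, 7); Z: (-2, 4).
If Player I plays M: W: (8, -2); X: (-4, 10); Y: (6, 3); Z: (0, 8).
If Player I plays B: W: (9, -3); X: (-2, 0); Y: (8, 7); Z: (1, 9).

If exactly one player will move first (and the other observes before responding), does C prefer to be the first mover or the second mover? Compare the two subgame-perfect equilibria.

If Player I leads: C's best replies are T→Y, M→X, B→Z; Player I's induced payoffs 2, -4, 1; outcome (T, Y), payoffs (2, 7).
If C leads: Player I's best replies are W→B, X→T, Y→B, Z→B; C's induced payoffs -3, 2, 7, 9; outcome (B, Z), payoffs (1, 9).
C gets 9 moving first and 7 moving second, so C prefers to move first.

first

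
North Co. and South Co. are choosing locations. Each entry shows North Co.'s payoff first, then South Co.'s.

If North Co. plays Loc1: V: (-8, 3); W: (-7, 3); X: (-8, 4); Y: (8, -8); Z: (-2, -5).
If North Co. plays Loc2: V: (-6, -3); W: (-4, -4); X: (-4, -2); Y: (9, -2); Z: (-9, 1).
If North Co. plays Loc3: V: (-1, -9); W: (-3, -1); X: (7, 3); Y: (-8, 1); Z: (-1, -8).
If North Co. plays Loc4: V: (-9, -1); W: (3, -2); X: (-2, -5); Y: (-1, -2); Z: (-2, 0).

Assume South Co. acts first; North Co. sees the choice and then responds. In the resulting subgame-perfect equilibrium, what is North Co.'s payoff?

Solve by backward induction (South Co. leads).
- V: North Co. compares -8, -6, -1, -9 and picks Loc3; South Co. would get -9.
- W: North Co. compares -7, -4, -3, 3 and picks Loc4; South Co. would get -2.
- X: North Co. compares -8, -4, 7, -2 and picks Loc3; South Co. would get 3.
- Y: North Co. compares 8, 9, -8, -1 and picks Loc2; South Co. would get -2.
- Z: North Co. compares -2, -9, -1, -2 and picks Loc3; South Co. would get -8.
South Co.'s induced payoffs are -9, -2, 3, -2, -8, so South Co. commits to X. Subgame-perfect outcome: (Loc3, X) with payoffs (7, 3).

7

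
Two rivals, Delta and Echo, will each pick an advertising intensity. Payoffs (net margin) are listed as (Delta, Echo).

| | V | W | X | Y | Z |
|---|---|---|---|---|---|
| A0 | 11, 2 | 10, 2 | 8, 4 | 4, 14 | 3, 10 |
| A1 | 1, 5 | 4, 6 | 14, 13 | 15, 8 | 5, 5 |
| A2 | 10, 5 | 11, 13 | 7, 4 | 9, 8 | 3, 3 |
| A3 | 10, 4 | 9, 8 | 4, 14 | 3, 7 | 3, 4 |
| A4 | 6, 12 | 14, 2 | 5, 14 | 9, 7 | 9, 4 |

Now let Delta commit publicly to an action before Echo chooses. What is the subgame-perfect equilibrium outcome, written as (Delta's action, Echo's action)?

(A1, X)

Solve by backward induction (Delta leads).
- A0 → Echo plays Y (best of 2, 2, 4, 14, 10); Delta gets 4.
- A1 → Echo plays X (best of 5, 6, 13, 8, 5); Delta gets 14.
- A2 → Echo plays W (best of 5, 13, 4, 8, 3); Delta gets 11.
- A3 → Echo plays X (best of 4, 8, 14, 7, 4); Delta gets 4.
- A4 → Echo plays X (best of 12, 2, 14, 7, 4); Delta gets 5.
Among 4, 14, 11, 4, 5, the best is 14 at A1. Subgame-perfect outcome: (A1, X) with payoffs (14, 13).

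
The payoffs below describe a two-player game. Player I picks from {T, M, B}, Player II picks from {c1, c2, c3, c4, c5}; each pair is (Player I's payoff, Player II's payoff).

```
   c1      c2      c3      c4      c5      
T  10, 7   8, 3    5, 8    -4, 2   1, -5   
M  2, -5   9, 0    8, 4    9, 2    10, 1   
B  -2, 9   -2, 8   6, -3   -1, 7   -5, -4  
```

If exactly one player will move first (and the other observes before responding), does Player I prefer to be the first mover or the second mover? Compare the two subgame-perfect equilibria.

second

If Player I leads: Player II's best replies are T→c3, M→c3, B→c1; Player I's induced payoffs 5, 8, -2; outcome (M, c3), payoffs (8, 4).
If Player II leads: Player I's best replies are c1→T, c2→M, c3→M, c4→M, c5→M; Player II's induced payoffs 7, 0, 4, 2, 1; outcome (T, c1), payoffs (10, 7).
Player I gets 8 moving first and 10 moving second, so Player I prefers to move second.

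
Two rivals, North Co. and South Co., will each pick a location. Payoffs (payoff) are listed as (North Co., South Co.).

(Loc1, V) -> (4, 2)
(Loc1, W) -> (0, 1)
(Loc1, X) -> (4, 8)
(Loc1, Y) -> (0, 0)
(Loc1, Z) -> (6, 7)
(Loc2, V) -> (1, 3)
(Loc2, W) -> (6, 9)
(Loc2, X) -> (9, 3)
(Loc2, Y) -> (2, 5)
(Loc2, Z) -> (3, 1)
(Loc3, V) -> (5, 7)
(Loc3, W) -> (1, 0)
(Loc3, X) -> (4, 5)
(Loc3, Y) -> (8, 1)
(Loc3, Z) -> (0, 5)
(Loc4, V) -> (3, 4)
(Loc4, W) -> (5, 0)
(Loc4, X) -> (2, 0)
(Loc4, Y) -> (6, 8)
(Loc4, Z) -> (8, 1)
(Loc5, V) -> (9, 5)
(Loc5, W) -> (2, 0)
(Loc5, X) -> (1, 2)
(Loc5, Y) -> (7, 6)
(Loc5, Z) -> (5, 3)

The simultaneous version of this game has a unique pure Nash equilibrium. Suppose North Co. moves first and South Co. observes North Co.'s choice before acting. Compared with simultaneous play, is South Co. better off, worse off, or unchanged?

Work backward from South Co.'s decision.
- Loc1: BR = X, leader payoff 4.
- Loc2: BR = W, leader payoff 6.
- Loc3: BR = V, leader payoff 5.
- Loc4: BR = Y, leader payoff 6.
- Loc5: BR = Y, leader payoff 7.
Maximizing over 4, 6, 5, 6, 7, North Co. chooses Loc5. Subgame-perfect outcome: (Loc5, Y) with payoffs (7, 6).
Under simultaneous play:
North Co.'s best replies: V→Loc5; W→Loc2; X→Loc2; Y→Loc3; Z→Loc4.
South Co.'s best replies: Loc1→X; Loc2→W; Loc3→V; Loc4→Y; Loc5→Y.
The unique mutual best reply is (Loc2, W), giving (6, 9).
South Co. earns 6 sequentially versus 9 at the Nash outcome: worse off.

worse off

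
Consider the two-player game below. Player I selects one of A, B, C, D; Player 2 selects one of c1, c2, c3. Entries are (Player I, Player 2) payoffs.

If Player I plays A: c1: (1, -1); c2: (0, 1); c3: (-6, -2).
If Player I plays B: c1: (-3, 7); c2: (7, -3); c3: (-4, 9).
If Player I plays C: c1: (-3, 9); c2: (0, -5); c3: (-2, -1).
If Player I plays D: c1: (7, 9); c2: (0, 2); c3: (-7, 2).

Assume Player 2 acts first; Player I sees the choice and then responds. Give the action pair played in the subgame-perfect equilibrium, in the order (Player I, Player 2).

Backward induction with Player 2 moving first.
- c1: BR = D, leader payoff 9.
- c2: BR = B, leader payoff -3.
- c3: BR = C, leader payoff -1.
Among 9, -3, -1, the best is 9 at c1. Subgame-perfect outcome: (D, c1) with payoffs (7, 9).

(D, c1)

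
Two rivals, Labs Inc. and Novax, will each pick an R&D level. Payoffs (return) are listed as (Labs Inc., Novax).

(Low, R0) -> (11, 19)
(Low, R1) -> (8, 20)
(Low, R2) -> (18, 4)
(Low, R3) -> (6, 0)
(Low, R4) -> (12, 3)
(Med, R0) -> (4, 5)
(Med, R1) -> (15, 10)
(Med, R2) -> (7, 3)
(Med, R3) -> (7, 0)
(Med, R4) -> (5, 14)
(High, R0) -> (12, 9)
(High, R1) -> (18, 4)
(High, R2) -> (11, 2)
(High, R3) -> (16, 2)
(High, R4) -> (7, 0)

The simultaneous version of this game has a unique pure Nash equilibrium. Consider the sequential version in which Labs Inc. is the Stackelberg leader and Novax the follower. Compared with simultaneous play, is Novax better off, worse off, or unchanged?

unchanged

Novax best-responds to each possible Labs Inc. move:
- Low → Novax plays R1 (best of 19, 20, 4, 0, 3); Labs Inc. gets 8.
- Med → Novax plays R4 (best of 5, 10, 3, 0, 14); Labs Inc. gets 5.
- High → Novax plays R0 (best of 9, 4, 2, 2, 0); Labs Inc. gets 12.
Maximizing over 8, 5, 12, Labs Inc. chooses High. Subgame-perfect outcome: (High, R0) with payoffs (12, 9).
Under simultaneous play:
Labs Inc.'s best replies: R0→High; R1→High; R2→Low; R3→High; R4→Low.
Novax's best replies: Low→R1; Med→R4; High→R0.
The unique mutual best reply is (High, R0), giving (12, 9).
Novax earns 9 sequentially versus 9 at the Nash outcome: unchanged.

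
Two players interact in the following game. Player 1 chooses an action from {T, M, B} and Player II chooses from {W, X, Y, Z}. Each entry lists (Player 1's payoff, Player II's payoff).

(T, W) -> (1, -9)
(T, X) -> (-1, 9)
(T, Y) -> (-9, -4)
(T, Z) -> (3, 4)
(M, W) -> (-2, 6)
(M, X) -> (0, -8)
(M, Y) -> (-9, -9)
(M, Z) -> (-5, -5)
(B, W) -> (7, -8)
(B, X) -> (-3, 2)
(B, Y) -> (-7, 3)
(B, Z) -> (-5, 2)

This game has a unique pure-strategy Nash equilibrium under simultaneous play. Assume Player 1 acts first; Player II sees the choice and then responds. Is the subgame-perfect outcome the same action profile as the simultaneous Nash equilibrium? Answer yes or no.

no

Solve by backward induction (Player 1 leads).
- T: Player II compares -9, 9, -4, 4 and picks X; Player 1 would get -1.
- M: Player II compares 6, -8, -9, -5 and picks W; Player 1 would get -2.
- B: Player II compares -8, 2, 3, 2 and picks Y; Player 1 would get -7.
Player 1's induced payoffs are -1, -2, -7, so Player 1 commits to T. Subgame-perfect outcome: (T, X) with payoffs (-1, 9).
Now find the simultaneous Nash equilibrium.
Player 1's best replies: W→B; X→M; Y→B; Z→T.
Player II's best replies: T→X; M→W; B→Y.
Only (B, Y) has each player best-responding; Nash payoffs (-7, 3).
Sequential outcome (T, X) differs from the Nash profile (B, Y).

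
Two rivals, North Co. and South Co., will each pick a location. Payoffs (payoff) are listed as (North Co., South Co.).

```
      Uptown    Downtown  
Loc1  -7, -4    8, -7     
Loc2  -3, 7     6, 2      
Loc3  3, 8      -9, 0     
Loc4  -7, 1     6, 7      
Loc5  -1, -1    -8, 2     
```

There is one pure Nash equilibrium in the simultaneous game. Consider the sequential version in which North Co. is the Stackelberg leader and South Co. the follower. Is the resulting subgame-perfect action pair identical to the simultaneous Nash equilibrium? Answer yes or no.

no

South Co. best-responds to each possible North Co. move:
- Loc1: BR = Uptown, leader payoff -7.
- Loc2: BR = Uptown, leader payoff -3.
- Loc3: BR = Uptown, leader payoff 3.
- Loc4: BR = Downtown, leader payoff 6.
- Loc5: BR = Downtown, leader payoff -8.
Among -7, -3, 3, 6, -8, the best is 6 at Loc4. Subgame-perfect outcome: (Loc4, Downtown) with payoffs (6, 7).
Under simultaneous play:
North Co.'s best replies: Uptown→Loc3; Downtown→Loc1.
South Co.'s best replies: Loc1→Uptown; Loc2→Uptown; Loc3→Uptown; Loc4→Downtown; Loc5→Downtown.
The unique mutual best reply is (Loc3, Uptown), giving (3, 8).
Sequential outcome (Loc4, Downtown) differs from the Nash profile (Loc3, Uptown).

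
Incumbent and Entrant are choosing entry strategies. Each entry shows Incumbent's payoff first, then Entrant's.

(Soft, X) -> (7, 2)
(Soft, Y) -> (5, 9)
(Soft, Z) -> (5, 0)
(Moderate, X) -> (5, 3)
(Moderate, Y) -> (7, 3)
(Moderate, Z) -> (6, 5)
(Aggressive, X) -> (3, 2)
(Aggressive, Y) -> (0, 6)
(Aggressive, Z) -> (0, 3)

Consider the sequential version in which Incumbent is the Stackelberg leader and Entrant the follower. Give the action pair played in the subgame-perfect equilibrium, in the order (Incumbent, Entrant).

Solve by backward induction (Incumbent leads).
- Soft → Entrant plays Y (best of 2, 9, 0); Incumbent gets 5.
- Moderate → Entrant plays Z (best of 3, 3, 5); Incumbent gets 6.
- Aggressive → Entrant plays Y (best of 2, 6, 3); Incumbent gets 0.
Among 5, 6, 0, the best is 6 at Moderate. Subgame-perfect outcome: (Moderate, Z) with payoffs (6, 5).

(Moderate, Z)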